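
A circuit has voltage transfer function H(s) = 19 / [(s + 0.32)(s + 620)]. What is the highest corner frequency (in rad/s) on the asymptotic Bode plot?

Break frequencies occur at each pole and zero magnitude: 0.32 rad/s, 620 rad/s.
The highest is 620 rad/s.

620 rad/s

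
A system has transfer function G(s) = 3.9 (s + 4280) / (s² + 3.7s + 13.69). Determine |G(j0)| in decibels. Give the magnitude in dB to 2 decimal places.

61.72 dB

G(0) = 3.9 × 4280 / 13.69 = 1219.3
20 log₁₀(1219.3) = 61.722 dB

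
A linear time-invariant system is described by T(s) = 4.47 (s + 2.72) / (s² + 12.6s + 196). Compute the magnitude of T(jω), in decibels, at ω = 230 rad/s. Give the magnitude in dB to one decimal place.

|j230 + 2.72| = √(230² + 2.72²) = 230
|(j230)² + 12.6(j230) + 196| = |-52704 + j2898| = 5.278e+04
|T(j230)| = 4.47 × 230 / 5.278e+04 = 0.019479
20 log₁₀(0.019479) = -34.21 dB

-34.2 dB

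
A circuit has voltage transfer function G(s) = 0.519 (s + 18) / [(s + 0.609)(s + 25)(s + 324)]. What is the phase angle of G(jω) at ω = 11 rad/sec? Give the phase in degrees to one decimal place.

∠(j11 + 18) = arctan(11/18) = 31.43°
∠(j11 + 0.609) = arctan(11/0.609) = 86.83°
∠(j11 + 25) = arctan(11/25) = 23.75°
∠(j11 + 324) = arctan(11/324) = 1.94°
∠G(j11) = 31.43° − (86.83° + 23.75° + 1.94°) = -81.10°

-81.1 deg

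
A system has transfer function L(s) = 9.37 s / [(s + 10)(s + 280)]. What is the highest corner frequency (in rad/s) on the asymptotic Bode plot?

280 rad/s

Break frequencies occur at each pole and zero magnitude: 10 rad/s, 280 rad/s.
The highest is 280 rad/s.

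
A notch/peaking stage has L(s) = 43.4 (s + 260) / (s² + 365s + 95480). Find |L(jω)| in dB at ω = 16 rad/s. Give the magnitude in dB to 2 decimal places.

-18.53 dB

|j16 + 260| = √(16² + 260²) = 260.5
|(j16)² + 365(j16) + 95480| = |95224 + j5840| = 9.54e+04
|L(j16)| = 43.4 × 260.5 / 9.54e+04 = 0.1185
20 log₁₀(0.1185) = -18.526 dB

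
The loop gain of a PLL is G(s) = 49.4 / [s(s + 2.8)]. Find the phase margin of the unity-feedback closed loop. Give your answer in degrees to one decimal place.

22.5°

Gain crossover: |G(jω)| = 1 at ω ≈ 6.76 rad/s.
∠G(j6.76) = −90° − arctan(6.76/2.8) ≈ -157.49°
PM = 180° + (-157.49°) = 22.51°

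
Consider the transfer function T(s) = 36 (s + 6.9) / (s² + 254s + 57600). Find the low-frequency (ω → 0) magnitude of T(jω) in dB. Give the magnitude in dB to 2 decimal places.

-47.31 dB

T(0) = 36 × 6.9 / 57600 = 0.0043125
20 log₁₀(0.0043125) = -47.305 dB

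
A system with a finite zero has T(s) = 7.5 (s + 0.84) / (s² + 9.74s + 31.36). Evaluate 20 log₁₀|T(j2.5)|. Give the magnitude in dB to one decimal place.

-5.0 dB

|j2.5 + 0.84| = √(2.5² + 0.84²) = 2.637
|(j2.5)² + 9.74(j2.5) + 31.36| = |25.11 + j24.35| = 34.98
|T(j2.5)| = 7.5 × 2.637 / 34.98 = 0.56551
20 log₁₀(0.56551) = -4.95 dB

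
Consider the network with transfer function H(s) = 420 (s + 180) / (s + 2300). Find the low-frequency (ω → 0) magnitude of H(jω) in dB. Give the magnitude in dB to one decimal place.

30.3 dB

H(0) = 420 × 180 / 2300 = 32.87
20 log₁₀(32.87) = 30.34 dB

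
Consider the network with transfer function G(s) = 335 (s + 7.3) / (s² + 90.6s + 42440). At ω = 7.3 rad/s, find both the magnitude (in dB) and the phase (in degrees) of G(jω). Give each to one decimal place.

|j7.3 + 7.3| = √(7.3² + 7.3²) = 10.32
|(j7.3)² + 90.6(j7.3) + 42440| = |42387 + j661.38| = 4.239e+04
|G(j7.3)| = 335 × 10.32 / 4.239e+04 = 0.081583
20 log₁₀(0.081583) = -21.77 dB
∠(j7.3 + 7.3) = arctan(7.3/7.3) = 45.00°
∠[(j7.3)² + 90.6(j7.3) + 42440] = ∠[42387 + j661.38] = 0.89°
∠G(j7.3) = 45.00° − 0.89° = 44.11°

|G| = -21.8 dB, ∠G = 44.1°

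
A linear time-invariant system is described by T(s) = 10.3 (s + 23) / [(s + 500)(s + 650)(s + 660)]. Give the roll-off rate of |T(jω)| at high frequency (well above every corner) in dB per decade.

With 1 zero and 3 poles, the high-frequency asymptotic slope is 20 × (1 − 3) = -40 dB/decade.

-40 dB/decade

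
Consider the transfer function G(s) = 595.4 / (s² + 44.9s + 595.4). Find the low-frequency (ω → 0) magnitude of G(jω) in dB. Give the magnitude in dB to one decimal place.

G(0) = 595.4 / 595.4 = 1
20 log₁₀(1) = 0.00 dB

0.0 dB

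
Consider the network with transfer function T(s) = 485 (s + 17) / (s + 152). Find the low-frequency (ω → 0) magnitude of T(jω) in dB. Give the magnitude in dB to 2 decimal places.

T(0) = 485 × 17 / 152 = 54.243
20 log₁₀(54.243) = 34.687 dB

34.69 dB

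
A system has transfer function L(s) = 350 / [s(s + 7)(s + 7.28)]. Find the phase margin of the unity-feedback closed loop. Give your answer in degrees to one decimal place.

Gain crossover: |L(jω)| = 1 at ω ≈ 4.76 rad/s.
∠L(j4.76) = −90° − arctan(4.76/7) − arctan(4.76/7.28) ≈ -157.35°
PM = 180° + (-157.35°) = 22.65°

22.7 deg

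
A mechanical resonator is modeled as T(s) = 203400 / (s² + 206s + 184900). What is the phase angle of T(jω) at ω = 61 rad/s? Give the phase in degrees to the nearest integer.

∠[(j61)² + 206(j61) + 184900] = ∠[1.8118e+05 + j12566] = 3.97°
∠T(j61) = −3.97° = -3.97°

-4°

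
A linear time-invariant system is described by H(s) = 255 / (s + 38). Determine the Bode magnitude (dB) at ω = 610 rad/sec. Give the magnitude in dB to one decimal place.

-7.6 dB

|j610 + 38| = √(610² + 38²) = 611.2
|H(j610)| = 255 / 611.2 = 0.41722
20 log₁₀(0.41722) = -7.59 dB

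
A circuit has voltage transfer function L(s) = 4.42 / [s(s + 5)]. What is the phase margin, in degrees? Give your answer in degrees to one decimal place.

Gain crossover: |L(jω)| = 1 at ω ≈ 0.871 rad s⁻¹.
∠L(j0.871) = −90° − arctan(0.871/5) ≈ -99.88°
PM = 180° + (-99.88°) = 80.12°

80.1°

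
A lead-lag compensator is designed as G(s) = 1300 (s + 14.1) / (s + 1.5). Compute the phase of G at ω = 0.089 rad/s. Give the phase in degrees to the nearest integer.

-3°

∠(j0.089 + 14.1) = arctan(0.089/14.1) = 0.36°
∠(j0.089 + 1.5) = arctan(0.089/1.5) = 3.40°
∠G(j0.089) = 0.36° − 3.40° = -3.03°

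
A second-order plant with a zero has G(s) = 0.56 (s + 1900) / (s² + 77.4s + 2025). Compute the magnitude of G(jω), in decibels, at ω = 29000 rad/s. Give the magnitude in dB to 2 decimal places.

|j29000 + 1900| = √(29000² + 1900²) = 2.906e+04
|(j29000)² + 77.4(j29000) + 2025| = |-8.41e+08 + j2.2446e+06| = 8.41e+08
|G(j29000)| = 0.56 × 2.906e+04 / 8.41e+08 = 1.9352e-05
20 log₁₀(1.9352e-05) = -94.266 dB

-94.27 dB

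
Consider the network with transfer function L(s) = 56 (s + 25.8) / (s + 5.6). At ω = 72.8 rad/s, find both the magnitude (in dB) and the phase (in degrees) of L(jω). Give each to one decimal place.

|L| = 35.5 dB, ∠L = -15.1°

|j72.8 + 25.8| = √(72.8² + 25.8²) = 77.24
|j72.8 + 5.6| = √(72.8² + 5.6²) = 73.02
|L(j72.8)| = 56 × 77.24 / 73.02 = 59.238
20 log₁₀(59.238) = 35.45 dB
∠(j72.8 + 25.8) = arctan(72.8/25.8) = 70.49°
∠(j72.8 + 5.6) = arctan(72.8/5.6) = 85.60°
∠L(j72.8) = 70.49° − 85.60° = -15.12°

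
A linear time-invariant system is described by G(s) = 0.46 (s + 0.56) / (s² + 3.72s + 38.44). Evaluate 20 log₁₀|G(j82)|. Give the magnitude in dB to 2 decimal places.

-44.98 dB

|j82 + 0.56| = √(82² + 0.56²) = 82
|(j82)² + 3.72(j82) + 38.44| = |-6685.6 + j305.04| = 6693
|G(j82)| = 0.46 × 82 / 6693 = 0.0056363
20 log₁₀(0.0056363) = -44.980 dB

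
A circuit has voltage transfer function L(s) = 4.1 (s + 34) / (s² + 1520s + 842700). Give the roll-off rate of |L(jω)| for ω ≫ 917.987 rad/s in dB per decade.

-20 dB/decade

With 1 zero and 2 poles, the high-frequency asymptotic slope is 20 × (1 − 2) = -20 dB/decade.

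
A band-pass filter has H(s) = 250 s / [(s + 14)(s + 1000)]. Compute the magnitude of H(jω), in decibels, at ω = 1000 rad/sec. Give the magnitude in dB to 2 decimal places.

-15.05 dB

|j1000| = 1000
|j1000 + 14| = √(1000² + 14²) = 1000
|j1000 + 1000| = √(1000² + 1000²) = 1414
|H(j1000)| = 250 × 1000 / (1000 × 1414) = 0.17676
20 log₁₀(0.17676) = -15.052 dB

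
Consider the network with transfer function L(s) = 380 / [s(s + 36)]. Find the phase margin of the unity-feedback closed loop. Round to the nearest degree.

74 deg

Gain crossover: |L(jω)| = 1 at ω ≈ 10.2 rad/s.
∠L(j10.2) = −90° − arctan(10.2/36) ≈ -105.76°
PM = 180° + (-105.76°) = 74.24°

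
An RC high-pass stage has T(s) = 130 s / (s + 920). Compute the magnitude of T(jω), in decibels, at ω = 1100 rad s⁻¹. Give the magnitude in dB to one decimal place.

|j1100| = 1100
|j1100 + 920| = √(1100² + 920²) = 1434
|T(j1100)| = 130 × 1100 / 1434 = 99.72
20 log₁₀(99.72) = 39.98 dB

40.0 dB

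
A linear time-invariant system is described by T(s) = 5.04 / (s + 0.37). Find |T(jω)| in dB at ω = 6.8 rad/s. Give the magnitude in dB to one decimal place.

|j6.8 + 0.37| = √(6.8² + 0.37²) = 6.81
|T(j6.8)| = 5.04 / 6.81 = 0.74008
20 log₁₀(0.74008) = -2.61 dB

-2.6 dB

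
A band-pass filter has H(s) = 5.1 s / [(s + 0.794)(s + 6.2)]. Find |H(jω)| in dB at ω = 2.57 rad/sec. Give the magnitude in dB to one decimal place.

|j2.57| = 2.57
|j2.57 + 0.794| = √(2.57² + 0.794²) = 2.69
|j2.57 + 6.2| = √(2.57² + 6.2²) = 6.712
|H(j2.57)| = 5.1 × 2.57 / (2.69 × 6.712) = 0.72602
20 log₁₀(0.72602) = -2.78 dB

-2.8 dB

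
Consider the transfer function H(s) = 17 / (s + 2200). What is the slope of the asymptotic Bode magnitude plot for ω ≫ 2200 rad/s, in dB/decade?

With 0 zeros and 1 pole, the high-frequency asymptotic slope is 20 × (0 − 1) = -20 dB/decade.

-20 dB/decade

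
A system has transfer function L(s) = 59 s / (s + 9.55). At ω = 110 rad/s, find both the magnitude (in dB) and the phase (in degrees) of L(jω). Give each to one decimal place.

|j110| = 110
|j110 + 9.55| = √(110² + 9.55²) = 110.4
|L(j110)| = 59 × 110 / 110.4 = 58.779
20 log₁₀(58.779) = 35.38 dB
∠(j110) = 90.00°
∠(j110 + 9.55) = arctan(110/9.55) = 85.04°
∠L(j110) = 90.00° − 85.04° = 4.96°

|L| = 35.4 dB, ∠L = 5.0°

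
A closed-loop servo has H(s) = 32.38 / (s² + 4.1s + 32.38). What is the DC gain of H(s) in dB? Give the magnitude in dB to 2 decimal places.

H(0) = 32.38 / 32.38 = 1
20 log₁₀(1) = 0.000 dB

0.00 dB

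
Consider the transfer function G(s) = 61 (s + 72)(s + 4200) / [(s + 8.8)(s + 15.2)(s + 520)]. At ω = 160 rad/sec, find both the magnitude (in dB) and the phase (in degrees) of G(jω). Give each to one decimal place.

|j160 + 72| = √(160² + 72²) = 175.5
|j160 + 4200| = √(160² + 4200²) = 4203
|j160 + 8.8| = √(160² + 8.8²) = 160.2
|j160 + 15.2| = √(160² + 15.2²) = 160.7
|j160 + 520| = √(160² + 520²) = 544.1
|G(j160)| = 61 × 175.5 × 4203 / (160.2 × 160.7 × 544.1) = 3.2104
20 log₁₀(3.2104) = 10.13 dB
∠(j160 + 72) = arctan(160/72) = 65.77°
∠(j160 + 4200) = arctan(160/4200) = 2.18°
∠(j160 + 8.8) = arctan(160/8.8) = 86.85°
∠(j160 + 15.2) = arctan(160/15.2) = 84.57°
∠(j160 + 520) = arctan(160/520) = 17.10°
∠G(j160) = 65.77° + 2.18° − (86.85° + 84.57° + 17.10°) = -120.57°

|G| = 10.1 dB, ∠G = -120.6°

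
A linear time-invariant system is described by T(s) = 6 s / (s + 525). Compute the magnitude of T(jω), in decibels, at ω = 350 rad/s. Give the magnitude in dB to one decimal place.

10.4 dB

|j350| = 350
|j350 + 525| = √(350² + 525²) = 631
|T(j350)| = 6 × 350 / 631 = 3.3282
20 log₁₀(3.3282) = 10.44 dB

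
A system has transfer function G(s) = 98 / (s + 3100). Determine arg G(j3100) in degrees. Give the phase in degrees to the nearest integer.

∠(j3100 + 3100) = arctan(3100/3100) = 45.00°
∠G(j3100) = −45.00° = -45.00°

-45°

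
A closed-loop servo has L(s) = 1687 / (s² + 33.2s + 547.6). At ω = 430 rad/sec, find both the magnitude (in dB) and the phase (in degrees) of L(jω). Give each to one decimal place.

|(j430)² + 33.2(j430) + 547.6| = |-1.8435e+05 + j14276| = 1.849e+05
|L(j430)| = 1687 / 1.849e+05 = 0.0091236
20 log₁₀(0.0091236) = -40.80 dB
∠[(j430)² + 33.2(j430) + 547.6] = ∠[-1.8435e+05 + j14276] = 175.57°
∠L(j430) = −175.57° = -175.57°

|L| = -40.8 dB, ∠L = -175.6 deg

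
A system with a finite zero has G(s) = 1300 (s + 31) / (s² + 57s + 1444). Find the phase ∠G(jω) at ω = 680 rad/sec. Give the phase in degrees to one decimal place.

∠(j680 + 31) = arctan(680/31) = 87.39°
∠[(j680)² + 57(j680) + 1444] = ∠[-4.6096e+05 + j38760] = 175.19°
∠G(j680) = 87.39° − 175.19° = -87.80°

-87.8 deg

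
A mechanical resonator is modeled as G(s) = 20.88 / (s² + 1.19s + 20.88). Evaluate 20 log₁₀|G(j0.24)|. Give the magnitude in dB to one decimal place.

|(j0.24)² + 1.19(j0.24) + 20.88| = |20.822 + j0.2856| = 20.82
|G(j0.24)| = 20.88 / 20.82 = 1.0027
20 log₁₀(1.0027) = 0.02 dB

0.0 dB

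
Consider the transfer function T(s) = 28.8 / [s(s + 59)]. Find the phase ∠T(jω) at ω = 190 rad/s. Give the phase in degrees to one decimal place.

∠(j190 + 59) = arctan(190/59) = 72.75°
∠(j190) = 90.00°
∠T(j190) = − (72.75° + 90.00°) = -162.75°

-162.7°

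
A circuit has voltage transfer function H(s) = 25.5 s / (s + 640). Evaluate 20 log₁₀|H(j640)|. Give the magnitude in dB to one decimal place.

25.1 dB

|j640| = 640
|j640 + 640| = √(640² + 640²) = 905.1
|H(j640)| = 25.5 × 640 / 905.1 = 18.031
20 log₁₀(18.031) = 25.12 dB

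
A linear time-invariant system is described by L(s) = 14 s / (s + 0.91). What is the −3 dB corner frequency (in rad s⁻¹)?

0.91 rad s⁻¹

For a single-pole high-pass, the −3 dB point is at the pole: ω = 0.91 rad s⁻¹.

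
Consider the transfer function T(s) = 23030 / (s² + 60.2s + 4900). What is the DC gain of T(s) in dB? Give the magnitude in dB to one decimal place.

T(0) = 23030 / 4900 = 4.7
20 log₁₀(4.7) = 13.44 dB

13.4 dB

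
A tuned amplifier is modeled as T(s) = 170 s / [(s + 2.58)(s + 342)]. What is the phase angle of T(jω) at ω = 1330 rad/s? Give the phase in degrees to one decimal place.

∠(j1330) = 90.00°
∠(j1330 + 2.58) = arctan(1330/2.58) = 89.89°
∠(j1330 + 342) = arctan(1330/342) = 75.58°
∠T(j1330) = 90.00° − (89.89° + 75.58°) = -75.47°

-75.5 deg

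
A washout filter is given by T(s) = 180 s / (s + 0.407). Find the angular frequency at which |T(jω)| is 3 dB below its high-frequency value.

For a single-pole high-pass, the −3 dB point is at the pole: ω = 0.407 rad s⁻¹.

0.407 rad s⁻¹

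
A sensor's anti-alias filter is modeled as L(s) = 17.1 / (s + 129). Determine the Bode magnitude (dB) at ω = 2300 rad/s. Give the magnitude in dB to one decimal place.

-42.6 dB

|j2300 + 129| = √(2300² + 129²) = 2304
|L(j2300)| = 17.1 / 2304 = 0.0074231
20 log₁₀(0.0074231) = -42.59 dB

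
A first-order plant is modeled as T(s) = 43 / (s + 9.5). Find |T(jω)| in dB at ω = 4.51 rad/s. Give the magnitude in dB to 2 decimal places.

|j4.51 + 9.5| = √(4.51² + 9.5²) = 10.52
|T(j4.51)| = 43 / 10.52 = 4.0889
20 log₁₀(4.0889) = 12.232 dB

12.23 dB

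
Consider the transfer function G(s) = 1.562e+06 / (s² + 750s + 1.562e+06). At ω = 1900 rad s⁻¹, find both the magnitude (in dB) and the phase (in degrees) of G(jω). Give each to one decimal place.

|G| = -4.1 dB, ∠G = -145.2°

|(j1900)² + 750(j1900) + 1.562e+06| = |-2.048e+06 + j1.425e+06| = 2.495e+06
|G(j1900)| = 1.562e+06 / 2.495e+06 = 0.62606
20 log₁₀(0.62606) = -4.07 dB
∠[(j1900)² + 750(j1900) + 1.562e+06] = ∠[-2.048e+06 + j1.425e+06] = 145.17°
∠G(j1900) = −145.17° = -145.17°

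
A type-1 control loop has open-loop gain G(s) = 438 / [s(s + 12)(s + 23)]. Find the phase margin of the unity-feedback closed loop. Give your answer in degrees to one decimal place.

Gain crossover: |G(jω)| = 1 at ω ≈ 1.57 rad/s.
∠G(j1.57) = −90° − arctan(1.57/12) − arctan(1.57/23) ≈ -101.36°
PM = 180° + (-101.36°) = 78.64°

78.6°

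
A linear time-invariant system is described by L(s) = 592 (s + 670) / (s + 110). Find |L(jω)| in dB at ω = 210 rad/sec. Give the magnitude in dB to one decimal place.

|j210 + 670| = √(210² + 670²) = 702.1
|j210 + 110| = √(210² + 110²) = 237.1
|L(j210)| = 592 × 702.1 / 237.1 = 1753.4
20 log₁₀(1753.4) = 64.88 dB

64.9 dB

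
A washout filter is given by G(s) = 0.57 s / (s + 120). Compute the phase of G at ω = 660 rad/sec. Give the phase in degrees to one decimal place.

∠(j660) = 90.00°
∠(j660 + 120) = arctan(660/120) = 79.70°
∠G(j660) = 90.00° − 79.70° = 10.30°

10.3°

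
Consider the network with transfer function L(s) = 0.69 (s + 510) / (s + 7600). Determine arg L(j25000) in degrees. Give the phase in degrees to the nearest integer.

∠(j25000 + 510) = arctan(25000/510) = 88.83°
∠(j25000 + 7600) = arctan(25000/7600) = 73.09°
∠L(j25000) = 88.83° − 73.09° = 15.74°

16°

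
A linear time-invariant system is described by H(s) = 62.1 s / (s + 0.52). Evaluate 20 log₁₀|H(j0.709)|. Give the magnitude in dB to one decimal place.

|j0.709| = 0.709
|j0.709 + 0.52| = √(0.709² + 0.52²) = 0.8793
|H(j0.709)| = 62.1 × 0.709 / 0.8793 = 50.076
20 log₁₀(50.076) = 33.99 dB

34.0 dB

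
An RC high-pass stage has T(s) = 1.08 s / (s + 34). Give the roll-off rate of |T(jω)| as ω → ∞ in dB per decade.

0 dB/decade

With 1 zero and 1 pole, the high-frequency asymptotic slope is 20 × (1 − 1) = 0 dB/decade.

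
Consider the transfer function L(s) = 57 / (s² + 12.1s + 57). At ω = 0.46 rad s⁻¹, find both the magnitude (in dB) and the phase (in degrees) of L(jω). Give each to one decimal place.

|L| = -0.0 dB, ∠L = -5.6 deg

|(j0.46)² + 12.1(j0.46) + 57| = |56.788 + j5.566| = 57.06
|L(j0.46)| = 57 / 57.06 = 0.99894
20 log₁₀(0.99894) = -0.01 dB
∠[(j0.46)² + 12.1(j0.46) + 57] = ∠[56.788 + j5.566] = 5.60°
∠L(j0.46) = −5.60° = -5.60°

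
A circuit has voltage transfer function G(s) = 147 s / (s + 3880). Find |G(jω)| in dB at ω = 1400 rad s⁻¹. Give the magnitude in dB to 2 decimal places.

|j1400| = 1400
|j1400 + 3880| = √(1400² + 3880²) = 4125
|G(j1400)| = 147 × 1400 / 4125 = 49.893
20 log₁₀(49.893) = 33.961 dB

33.96 dB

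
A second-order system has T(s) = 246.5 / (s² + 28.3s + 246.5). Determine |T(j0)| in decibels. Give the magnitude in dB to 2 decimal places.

T(0) = 246.5 / 246.5 = 1
20 log₁₀(1) = 0.000 dB

0.00 dB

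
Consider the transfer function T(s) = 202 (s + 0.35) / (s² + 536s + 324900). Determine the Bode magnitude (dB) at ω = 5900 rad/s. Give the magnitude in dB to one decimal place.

|j5900 + 0.35| = √(5900² + 0.35²) = 5900
|(j5900)² + 536(j5900) + 324900| = |-3.4485e+07 + j3.1624e+06| = 3.463e+07
|T(j5900)| = 202 × 5900 / 3.463e+07 = 0.034415
20 log₁₀(0.034415) = -29.26 dB

-29.3 dB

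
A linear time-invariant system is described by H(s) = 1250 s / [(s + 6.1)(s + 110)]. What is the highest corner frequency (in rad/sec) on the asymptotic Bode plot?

110 rad/sec

Break frequencies occur at each pole and zero magnitude: 6.1 rad/sec, 110 rad/sec.
The highest is 110 rad/sec.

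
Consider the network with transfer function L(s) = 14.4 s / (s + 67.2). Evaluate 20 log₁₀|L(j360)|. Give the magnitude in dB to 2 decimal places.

|j360| = 360
|j360 + 67.2| = √(360² + 67.2²) = 366.2
|L(j360)| = 14.4 × 360 / 366.2 = 14.155
20 log₁₀(14.155) = 23.018 dB

23.02 dB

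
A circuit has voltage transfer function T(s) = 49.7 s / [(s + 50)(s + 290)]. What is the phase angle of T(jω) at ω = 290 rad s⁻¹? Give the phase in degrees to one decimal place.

-35.2°

∠(j290) = 90.00°
∠(j290 + 50) = arctan(290/50) = 80.22°
∠(j290 + 290) = arctan(290/290) = 45.00°
∠T(j290) = 90.00° − (80.22° + 45.00°) = -35.22°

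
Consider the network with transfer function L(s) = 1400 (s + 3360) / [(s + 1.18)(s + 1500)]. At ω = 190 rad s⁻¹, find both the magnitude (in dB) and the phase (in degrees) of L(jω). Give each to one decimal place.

|j190 + 3360| = √(190² + 3360²) = 3365
|j190 + 1.18| = √(190² + 1.18²) = 190
|j190 + 1500| = √(190² + 1500²) = 1512
|L(j190)| = 1400 × 3365 / (190 × 1512) = 16.4
20 log₁₀(16.4) = 24.30 dB
∠(j190 + 3360) = arctan(190/3360) = 3.24°
∠(j190 + 1.18) = arctan(190/1.18) = 89.64°
∠(j190 + 1500) = arctan(190/1500) = 7.22°
∠L(j190) = 3.24° − (89.64° + 7.22°) = -93.63°

|L| = 24.3 dB, ∠L = -93.6 deg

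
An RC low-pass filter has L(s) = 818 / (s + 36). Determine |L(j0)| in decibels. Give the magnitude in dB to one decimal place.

27.1 dB

L(0) = 818 / 36 = 22.722
20 log₁₀(22.722) = 27.13 dB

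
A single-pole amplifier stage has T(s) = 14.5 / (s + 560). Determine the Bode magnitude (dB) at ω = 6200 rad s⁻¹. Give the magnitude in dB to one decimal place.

|j6200 + 560| = √(6200² + 560²) = 6225
|T(j6200)| = 14.5 / 6225 = 0.0023292
20 log₁₀(0.0023292) = -52.66 dB

-52.7 dB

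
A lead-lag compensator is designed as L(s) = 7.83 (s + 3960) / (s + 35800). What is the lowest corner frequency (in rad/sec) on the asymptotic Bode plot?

Break frequencies occur at each pole and zero magnitude: 3960 rad/sec, 35800 rad/sec.
The lowest is 3960 rad/sec.

3960 rad/sec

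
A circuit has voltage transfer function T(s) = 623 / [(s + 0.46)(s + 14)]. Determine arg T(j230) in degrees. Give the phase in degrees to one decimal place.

∠(j230 + 0.46) = arctan(230/0.46) = 89.89°
∠(j230 + 14) = arctan(230/14) = 86.52°
∠T(j230) = − (89.89° + 86.52°) = -176.40°

-176.4 deg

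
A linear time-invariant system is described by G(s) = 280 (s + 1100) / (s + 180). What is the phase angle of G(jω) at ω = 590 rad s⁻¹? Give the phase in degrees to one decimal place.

∠(j590 + 1100) = arctan(590/1100) = 28.21°
∠(j590 + 180) = arctan(590/180) = 73.03°
∠G(j590) = 28.21° − 73.03° = -44.83°

-44.8 deg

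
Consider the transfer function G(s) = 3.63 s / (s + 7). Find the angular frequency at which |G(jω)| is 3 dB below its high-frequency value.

For a single-pole high-pass, the −3 dB point is at the pole: ω = 7 rad/s.

7 rad/s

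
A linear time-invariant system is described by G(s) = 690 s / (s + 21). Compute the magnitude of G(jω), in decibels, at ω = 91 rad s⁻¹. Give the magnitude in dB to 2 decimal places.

56.55 dB

|j91| = 91
|j91 + 21| = √(91² + 21²) = 93.39
|G(j91)| = 690 × 91 / 93.39 = 672.33
20 log₁₀(672.33) = 56.552 dB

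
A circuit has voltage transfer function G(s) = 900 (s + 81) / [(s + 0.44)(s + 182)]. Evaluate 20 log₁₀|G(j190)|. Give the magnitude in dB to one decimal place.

11.4 dB

|j190 + 81| = √(190² + 81²) = 206.5
|j190 + 0.44| = √(190² + 0.44²) = 190
|j190 + 182| = √(190² + 182²) = 263.1
|G(j190)| = 900 × 206.5 / (190 × 263.1) = 3.7186
20 log₁₀(3.7186) = 11.41 dB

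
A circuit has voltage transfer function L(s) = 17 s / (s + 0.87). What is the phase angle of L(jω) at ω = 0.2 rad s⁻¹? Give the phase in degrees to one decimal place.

77.1°

∠(j0.2) = 90.00°
∠(j0.2 + 0.87) = arctan(0.2/0.87) = 12.95°
∠L(j0.2) = 90.00° − 12.95° = 77.05°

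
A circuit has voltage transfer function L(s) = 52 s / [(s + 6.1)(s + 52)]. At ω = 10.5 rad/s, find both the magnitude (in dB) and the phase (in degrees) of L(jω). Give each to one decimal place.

|L| = -1.4 dB, ∠L = 18.7 deg

|j10.5| = 10.5
|j10.5 + 6.1| = √(10.5² + 6.1²) = 12.14
|j10.5 + 52| = √(10.5² + 52²) = 53.05
|L(j10.5)| = 52 × 10.5 / (12.14 × 53.05) = 0.84757
20 log₁₀(0.84757) = -1.44 dB
∠(j10.5) = 90.00°
∠(j10.5 + 6.1) = arctan(10.5/6.1) = 59.85°
∠(j10.5 + 52) = arctan(10.5/52) = 11.42°
∠L(j10.5) = 90.00° − (59.85° + 11.42°) = 18.74°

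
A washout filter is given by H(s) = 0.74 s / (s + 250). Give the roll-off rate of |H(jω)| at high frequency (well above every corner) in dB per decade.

With 1 zero and 1 pole, the high-frequency asymptotic slope is 20 × (1 − 1) = 0 dB/decade.

0 dB/decade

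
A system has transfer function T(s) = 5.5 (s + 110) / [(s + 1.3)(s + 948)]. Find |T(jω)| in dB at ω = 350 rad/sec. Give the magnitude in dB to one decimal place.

|j350 + 110| = √(350² + 110²) = 366.9
|j350 + 1.3| = √(350² + 1.3²) = 350
|j350 + 948| = √(350² + 948²) = 1011
|T(j350)| = 5.5 × 366.9 / (350 × 1011) = 0.005705
20 log₁₀(0.005705) = -44.87 dB

-44.9 dB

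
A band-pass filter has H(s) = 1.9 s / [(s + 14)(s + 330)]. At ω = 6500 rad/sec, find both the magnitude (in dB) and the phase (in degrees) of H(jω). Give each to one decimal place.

|j6500| = 6500
|j6500 + 14| = √(6500² + 14²) = 6500
|j6500 + 330| = √(6500² + 330²) = 6508
|H(j6500)| = 1.9 × 6500 / (6500 × 6508) = 0.00029193
20 log₁₀(0.00029193) = -70.69 dB
∠(j6500) = 90.00°
∠(j6500 + 14) = arctan(6500/14) = 89.88°
∠(j6500 + 330) = arctan(6500/330) = 87.09°
∠H(j6500) = 90.00° − (89.88° + 87.09°) = -86.97°

|H| = -70.7 dB, ∠H = -87.0°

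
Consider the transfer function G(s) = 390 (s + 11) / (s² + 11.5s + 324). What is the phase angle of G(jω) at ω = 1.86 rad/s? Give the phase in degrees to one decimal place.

5.8°

∠(j1.86 + 11) = arctan(1.86/11) = 9.60°
∠[(j1.86)² + 11.5(j1.86) + 324] = ∠[320.54 + j21.39] = 3.82°
∠G(j1.86) = 9.60° − 3.82° = 5.78°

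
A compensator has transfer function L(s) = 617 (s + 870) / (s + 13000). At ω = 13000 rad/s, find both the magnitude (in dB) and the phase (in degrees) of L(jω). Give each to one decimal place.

|L| = 52.8 dB, ∠L = 41.2°

|j13000 + 870| = √(13000² + 870²) = 1.303e+04
|j13000 + 13000| = √(13000² + 13000²) = 1.838e+04
|L(j13000)| = 617 × 1.303e+04 / 1.838e+04 = 437.26
20 log₁₀(437.26) = 52.81 dB
∠(j13000 + 870) = arctan(13000/870) = 86.17°
∠(j13000 + 13000) = arctan(13000/13000) = 45.00°
∠L(j13000) = 86.17° − 45.00° = 41.17°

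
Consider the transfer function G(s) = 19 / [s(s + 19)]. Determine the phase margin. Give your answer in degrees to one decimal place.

Gain crossover: |G(jω)| = 1 at ω ≈ 0.999 rad/s.
∠G(j0.999) = −90° − arctan(0.999/19) ≈ -93.01°
PM = 180° + (-93.01°) = 86.99°

87.0 deg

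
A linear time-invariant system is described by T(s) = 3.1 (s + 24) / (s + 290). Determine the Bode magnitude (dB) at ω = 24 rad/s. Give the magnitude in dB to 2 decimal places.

|j24 + 24| = √(24² + 24²) = 33.94
|j24 + 290| = √(24² + 290²) = 291
|T(j24)| = 3.1 × 33.94 / 291 = 0.36158
20 log₁₀(0.36158) = -8.836 dB

-8.84 dB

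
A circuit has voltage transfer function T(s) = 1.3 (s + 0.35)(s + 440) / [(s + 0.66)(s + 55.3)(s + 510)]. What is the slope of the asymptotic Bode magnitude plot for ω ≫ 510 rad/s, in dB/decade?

With 2 zeros and 3 poles, the high-frequency asymptotic slope is 20 × (2 − 3) = -20 dB/decade.

-20 dB/decade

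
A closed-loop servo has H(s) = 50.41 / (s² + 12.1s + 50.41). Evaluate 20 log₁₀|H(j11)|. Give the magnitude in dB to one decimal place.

-9.5 dB

|(j11)² + 12.1(j11) + 50.41| = |-70.59 + j133.1| = 150.7
|H(j11)| = 50.41 / 150.7 = 0.33459
20 log₁₀(0.33459) = -9.51 dB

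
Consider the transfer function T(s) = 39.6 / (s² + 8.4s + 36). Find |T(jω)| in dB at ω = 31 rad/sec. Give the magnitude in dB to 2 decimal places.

-27.70 dB

|(j31)² + 8.4(j31) + 36| = |-925 + j260.4| = 961
|T(j31)| = 39.6 / 961 = 0.041209
20 log₁₀(0.041209) = -27.700 dB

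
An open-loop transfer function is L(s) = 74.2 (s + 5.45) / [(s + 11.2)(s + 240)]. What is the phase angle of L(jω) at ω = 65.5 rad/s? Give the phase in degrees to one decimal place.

-10.3°

∠(j65.5 + 5.45) = arctan(65.5/5.45) = 85.24°
∠(j65.5 + 11.2) = arctan(65.5/11.2) = 80.30°
∠(j65.5 + 240) = arctan(65.5/240) = 15.27°
∠L(j65.5) = 85.24° − (80.30° + 15.27°) = -10.32°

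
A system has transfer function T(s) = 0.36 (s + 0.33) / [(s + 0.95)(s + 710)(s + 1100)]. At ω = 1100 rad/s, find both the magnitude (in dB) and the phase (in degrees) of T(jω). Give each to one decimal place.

|j1100 + 0.33| = √(1100² + 0.33²) = 1100
|j1100 + 0.95| = √(1100² + 0.95²) = 1100
|j1100 + 710| = √(1100² + 710²) = 1309
|j1100 + 1100| = √(1100² + 1100²) = 1556
|T(j1100)| = 0.36 × 1100 / (1100 × 1309 × 1556) = 1.7676e-07
20 log₁₀(1.7676e-07) = -135.05 dB
∠(j1100 + 0.33) = arctan(1100/0.33) = 89.98°
∠(j1100 + 0.95) = arctan(1100/0.95) = 89.95°
∠(j1100 + 710) = arctan(1100/710) = 57.16°
∠(j1100 + 1100) = arctan(1100/1100) = 45.00°
∠T(j1100) = 89.98° − (89.95° + 57.16° + 45.00°) = -102.13°

|T| = -135.1 dB, ∠T = -102.1°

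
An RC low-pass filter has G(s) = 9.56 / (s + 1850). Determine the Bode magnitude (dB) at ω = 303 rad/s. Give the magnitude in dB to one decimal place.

-45.8 dB

|j303 + 1850| = √(303² + 1850²) = 1875
|G(j303)| = 9.56 / 1875 = 0.0050996
20 log₁₀(0.0050996) = -45.85 dB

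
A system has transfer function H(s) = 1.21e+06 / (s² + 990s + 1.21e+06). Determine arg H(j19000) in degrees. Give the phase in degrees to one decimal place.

-177.0°

∠[(j19000)² + 990(j19000) + 1.21e+06] = ∠[-3.5979e+08 + j1.881e+07] = 177.01°
∠H(j19000) = −177.01° = -177.01°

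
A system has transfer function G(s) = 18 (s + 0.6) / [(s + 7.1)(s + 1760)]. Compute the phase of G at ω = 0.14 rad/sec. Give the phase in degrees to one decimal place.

∠(j0.14 + 0.6) = arctan(0.14/0.6) = 13.13°
∠(j0.14 + 7.1) = arctan(0.14/7.1) = 1.13°
∠(j0.14 + 1760) = arctan(0.14/1760) = 0.00°
∠G(j0.14) = 13.13° − (1.13° + 0.00°) = 12.00°

12.0°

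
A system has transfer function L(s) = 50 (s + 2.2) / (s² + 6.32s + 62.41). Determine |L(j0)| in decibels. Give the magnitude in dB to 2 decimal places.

4.92 dB

L(0) = 50 × 2.2 / 62.41 = 1.7625
20 log₁₀(1.7625) = 4.923 dB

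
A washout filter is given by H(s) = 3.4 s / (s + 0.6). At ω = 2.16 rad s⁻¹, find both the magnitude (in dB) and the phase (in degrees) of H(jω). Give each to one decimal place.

|j2.16| = 2.16
|j2.16 + 0.6| = √(2.16² + 0.6²) = 2.242
|H(j2.16)| = 3.4 × 2.16 / 2.242 = 3.276
20 log₁₀(3.276) = 10.31 dB
∠(j2.16) = 90.00°
∠(j2.16 + 0.6) = arctan(2.16/0.6) = 74.48°
∠H(j2.16) = 90.00° − 74.48° = 15.52°

|H| = 10.3 dB, ∠H = 15.5°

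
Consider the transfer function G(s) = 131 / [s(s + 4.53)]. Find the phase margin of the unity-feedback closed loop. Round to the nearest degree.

Gain crossover: |G(jω)| = 1 at ω ≈ 11 rad/sec.
∠G(j11) = −90° − arctan(11/4.53) ≈ -157.63°
PM = 180° + (-157.63°) = 22.37°

22°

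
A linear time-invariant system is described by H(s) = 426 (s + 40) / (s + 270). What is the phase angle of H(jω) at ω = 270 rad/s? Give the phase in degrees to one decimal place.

∠(j270 + 40) = arctan(270/40) = 81.57°
∠(j270 + 270) = arctan(270/270) = 45.00°
∠H(j270) = 81.57° − 45.00° = 36.57°

36.6°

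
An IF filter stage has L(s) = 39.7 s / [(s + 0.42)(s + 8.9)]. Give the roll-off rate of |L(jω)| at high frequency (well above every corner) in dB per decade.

With 1 zero and 2 poles, the high-frequency asymptotic slope is 20 × (1 − 2) = -20 dB/decade.

-20 dB/decade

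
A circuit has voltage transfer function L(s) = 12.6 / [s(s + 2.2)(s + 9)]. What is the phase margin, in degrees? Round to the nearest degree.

Gain crossover: |L(jω)| = 1 at ω ≈ 0.612 rad/s.
∠L(j0.612) = −90° − arctan(0.612/2.2) − arctan(0.612/9) ≈ -109.43°
PM = 180° + (-109.43°) = 70.57°

71°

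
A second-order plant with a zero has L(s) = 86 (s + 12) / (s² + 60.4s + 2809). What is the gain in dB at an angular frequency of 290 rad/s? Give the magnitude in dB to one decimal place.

-10.5 dB

|j290 + 12| = √(290² + 12²) = 290.2
|(j290)² + 60.4(j290) + 2809| = |-81291 + j17516| = 8.316e+04
|L(j290)| = 86 × 290.2 / 8.316e+04 = 0.30017
20 log₁₀(0.30017) = -10.45 dB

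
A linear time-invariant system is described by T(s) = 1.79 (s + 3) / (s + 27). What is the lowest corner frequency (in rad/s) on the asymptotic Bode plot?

3 rad/s

Break frequencies occur at each pole and zero magnitude: 3 rad/s, 27 rad/s.
The lowest is 3 rad/s.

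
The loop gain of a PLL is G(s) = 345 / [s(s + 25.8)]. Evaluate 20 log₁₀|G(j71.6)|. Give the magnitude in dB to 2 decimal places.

|j71.6 + 25.8| = √(71.6² + 25.8²) = 76.11
|j71.6| = 71.6
|G(j71.6)| = 345 / (76.11 × 71.6) = 0.063312
20 log₁₀(0.063312) = -23.970 dB

-23.97 dB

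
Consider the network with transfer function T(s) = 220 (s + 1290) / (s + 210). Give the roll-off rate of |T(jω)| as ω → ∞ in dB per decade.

With 1 zero and 1 pole, the high-frequency asymptotic slope is 20 × (1 − 1) = 0 dB/decade.

0 dB/decade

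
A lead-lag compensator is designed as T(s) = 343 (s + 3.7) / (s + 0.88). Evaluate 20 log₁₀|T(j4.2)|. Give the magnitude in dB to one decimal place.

53.0 dB

|j4.2 + 3.7| = √(4.2² + 3.7²) = 5.597
|j4.2 + 0.88| = √(4.2² + 0.88²) = 4.291
|T(j4.2)| = 343 × 5.597 / 4.291 = 447.4
20 log₁₀(447.4) = 53.01 dB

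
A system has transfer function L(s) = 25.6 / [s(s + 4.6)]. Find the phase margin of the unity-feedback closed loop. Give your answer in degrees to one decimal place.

Gain crossover: |L(jω)| = 1 at ω ≈ 4.14 rad/s.
∠L(j4.14) = −90° − arctan(4.14/4.6) ≈ -131.97°
PM = 180° + (-131.97°) = 48.03°

48.0°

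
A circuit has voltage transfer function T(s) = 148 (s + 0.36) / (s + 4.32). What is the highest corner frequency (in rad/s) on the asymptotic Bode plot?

4.32 rad/s

Break frequencies occur at each pole and zero magnitude: 0.36 rad/s, 4.32 rad/s.
The highest is 4.32 rad/s.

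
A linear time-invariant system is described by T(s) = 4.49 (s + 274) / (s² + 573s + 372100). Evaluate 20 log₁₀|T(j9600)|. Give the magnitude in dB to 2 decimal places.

-66.58 dB

|j9600 + 274| = √(9600² + 274²) = 9604
|(j9600)² + 573(j9600) + 372100| = |-9.1788e+07 + j5.5008e+06| = 9.195e+07
|T(j9600)| = 4.49 × 9604 / 9.195e+07 = 0.00046895
20 log₁₀(0.00046895) = -66.577 dB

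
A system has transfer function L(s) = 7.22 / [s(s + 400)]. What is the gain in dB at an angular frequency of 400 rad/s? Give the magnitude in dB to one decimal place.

|j400 + 400| = √(400² + 400²) = 565.7
|j400| = 400
|L(j400)| = 7.22 / (565.7 × 400) = 3.1908e-05
20 log₁₀(3.1908e-05) = -89.92 dB

-89.9 dB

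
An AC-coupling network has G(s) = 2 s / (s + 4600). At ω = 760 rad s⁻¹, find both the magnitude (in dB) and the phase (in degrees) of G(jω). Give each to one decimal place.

|j760| = 760
|j760 + 4600| = √(760² + 4600²) = 4662
|G(j760)| = 2 × 760 / 4662 = 0.32602
20 log₁₀(0.32602) = -9.74 dB
∠(j760) = 90.00°
∠(j760 + 4600) = arctan(760/4600) = 9.38°
∠G(j760) = 90.00° − 9.38° = 80.62°

|G| = -9.7 dB, ∠G = 80.6°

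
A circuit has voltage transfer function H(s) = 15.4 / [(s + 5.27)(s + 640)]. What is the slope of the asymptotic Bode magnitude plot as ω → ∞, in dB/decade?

-40 dB/decade

With 0 zeros and 2 poles, the high-frequency asymptotic slope is 20 × (0 − 2) = -40 dB/decade.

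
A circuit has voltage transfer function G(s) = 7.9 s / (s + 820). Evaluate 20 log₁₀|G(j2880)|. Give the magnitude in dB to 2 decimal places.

17.61 dB

|j2880| = 2880
|j2880 + 820| = √(2880² + 820²) = 2994
|G(j2880)| = 7.9 × 2880 / 2994 = 7.598
20 log₁₀(7.598) = 17.614 dB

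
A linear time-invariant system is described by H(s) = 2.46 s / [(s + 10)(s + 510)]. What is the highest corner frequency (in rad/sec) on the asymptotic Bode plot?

Break frequencies occur at each pole and zero magnitude: 10 rad/sec, 510 rad/sec.
The highest is 510 rad/sec.

510 rad/sec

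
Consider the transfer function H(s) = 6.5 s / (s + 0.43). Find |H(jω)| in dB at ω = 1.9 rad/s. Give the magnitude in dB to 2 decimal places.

16.04 dB

|j1.9| = 1.9
|j1.9 + 0.43| = √(1.9² + 0.43²) = 1.948
|H(j1.9)| = 6.5 × 1.9 / 1.948 = 6.3397
20 log₁₀(6.3397) = 16.041 dB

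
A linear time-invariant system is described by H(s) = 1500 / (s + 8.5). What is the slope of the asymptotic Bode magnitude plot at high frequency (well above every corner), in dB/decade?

-20 dB/decade

With 0 zeros and 1 pole, the high-frequency asymptotic slope is 20 × (0 − 1) = -20 dB/decade.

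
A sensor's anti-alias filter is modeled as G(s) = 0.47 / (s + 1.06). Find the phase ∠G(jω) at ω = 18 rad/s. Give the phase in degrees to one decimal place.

∠(j18 + 1.06) = arctan(18/1.06) = 86.63°
∠G(j18) = −86.63° = -86.63°

-86.6°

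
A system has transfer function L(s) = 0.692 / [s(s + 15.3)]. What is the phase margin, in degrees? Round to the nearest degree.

90°

Gain crossover: |L(jω)| = 1 at ω ≈ 0.0452 rad/sec.
∠L(j0.0452) = −90° − arctan(0.0452/15.3) ≈ -90.17°
PM = 180° + (-90.17°) = 89.83°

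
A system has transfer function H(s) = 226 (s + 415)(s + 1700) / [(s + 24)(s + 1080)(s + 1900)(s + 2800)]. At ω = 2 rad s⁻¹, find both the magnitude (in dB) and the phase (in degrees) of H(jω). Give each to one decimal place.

|H| = -58.8 dB, ∠H = -4.6 deg

|j2 + 415| = √(2² + 415²) = 415
|j2 + 1700| = √(2² + 1700²) = 1700
|j2 + 24| = √(2² + 24²) = 24.08
|j2 + 1080| = √(2² + 1080²) = 1080
|j2 + 1900| = √(2² + 1900²) = 1900
|j2 + 2800| = √(2² + 2800²) = 2800
|H(j2)| = 226 × 415 × 1700 / (24.08 × 1080 × 1900 × 2800) = 0.0011523
20 log₁₀(0.0011523) = -58.77 dB
∠(j2 + 415) = arctan(2/415) = 0.28°
∠(j2 + 1700) = arctan(2/1700) = 0.07°
∠(j2 + 24) = arctan(2/24) = 4.76°
∠(j2 + 1080) = arctan(2/1080) = 0.11°
∠(j2 + 1900) = arctan(2/1900) = 0.06°
∠(j2 + 2800) = arctan(2/2800) = 0.04°
∠H(j2) = 0.28° + 0.07° − (4.76° + 0.11° + 0.06° + 0.04°) = -4.63°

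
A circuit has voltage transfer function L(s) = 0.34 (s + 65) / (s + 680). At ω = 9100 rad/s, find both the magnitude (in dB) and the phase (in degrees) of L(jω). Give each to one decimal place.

|j9100 + 65| = √(9100² + 65²) = 9100
|j9100 + 680| = √(9100² + 680²) = 9125
|L(j9100)| = 0.34 × 9100 / 9125 = 0.33906
20 log₁₀(0.33906) = -9.39 dB
∠(j9100 + 65) = arctan(9100/65) = 89.59°
∠(j9100 + 680) = arctan(9100/680) = 85.73°
∠L(j9100) = 89.59° − 85.73° = 3.86°

|L| = -9.4 dB, ∠L = 3.9 deg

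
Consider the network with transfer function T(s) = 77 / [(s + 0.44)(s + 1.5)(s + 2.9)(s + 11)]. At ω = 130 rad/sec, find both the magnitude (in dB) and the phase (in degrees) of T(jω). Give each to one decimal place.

|T| = -131.4 dB, ∠T = -353.0°

|j130 + 0.44| = √(130² + 0.44²) = 130
|j130 + 1.5| = √(130² + 1.5²) = 130
|j130 + 2.9| = √(130² + 2.9²) = 130
|j130 + 11| = √(130² + 11²) = 130.5
|T(j130)| = 77 / (130 × 130 × 130 × 130.5) = 2.6855e-07
20 log₁₀(2.6855e-07) = -131.42 dB
∠(j130 + 0.44) = arctan(130/0.44) = 89.81°
∠(j130 + 1.5) = arctan(130/1.5) = 89.34°
∠(j130 + 2.9) = arctan(130/2.9) = 88.72°
∠(j130 + 11) = arctan(130/11) = 85.16°
∠T(j130) = − (89.81° + 89.34° + 88.72° + 85.16°) = -353.03°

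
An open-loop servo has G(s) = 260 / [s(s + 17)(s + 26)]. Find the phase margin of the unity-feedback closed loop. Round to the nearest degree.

87°

Gain crossover: |G(jω)| = 1 at ω ≈ 0.588 rad/s.
∠G(j0.588) = −90° − arctan(0.588/17) − arctan(0.588/26) ≈ -93.28°
PM = 180° + (-93.28°) = 86.72°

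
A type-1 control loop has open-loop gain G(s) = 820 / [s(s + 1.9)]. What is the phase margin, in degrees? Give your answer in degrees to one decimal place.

Gain crossover: |G(jω)| = 1 at ω ≈ 28.6 rad/sec.
∠G(j28.6) = −90° − arctan(28.6/1.9) ≈ -176.20°
PM = 180° + (-176.20°) = 3.80°

3.8 deg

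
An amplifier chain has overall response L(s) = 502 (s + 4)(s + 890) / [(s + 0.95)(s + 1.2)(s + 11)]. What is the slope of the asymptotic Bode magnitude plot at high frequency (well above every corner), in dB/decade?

With 2 zeros and 3 poles, the high-frequency asymptotic slope is 20 × (2 − 3) = -20 dB/decade.

-20 dB/decade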